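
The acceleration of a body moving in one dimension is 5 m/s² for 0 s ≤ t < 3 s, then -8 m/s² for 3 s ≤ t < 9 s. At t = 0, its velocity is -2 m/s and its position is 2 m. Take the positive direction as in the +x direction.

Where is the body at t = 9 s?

-47.5 m

On each constant-a segment, Δv = aΔt and Δx = v₀Δt + ½aΔt²; chain segment to segment.
0–3 s: v starts -2 m/s; Δx = -2·3 + ½·5·3² = 16.5 m; v ends 13 m/s.
3–9 s: v starts 13 m/s; Δx = 13·6 + ½·-8·6² = -66 m; v ends -35 m/s.
x(9) = 2 + Σ Δx = -47.5 m.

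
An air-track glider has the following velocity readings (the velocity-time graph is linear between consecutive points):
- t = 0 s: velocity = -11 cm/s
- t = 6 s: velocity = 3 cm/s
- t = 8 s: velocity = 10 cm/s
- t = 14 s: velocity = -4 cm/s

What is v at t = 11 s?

3 cm/s

On 8–14 s the graph is linear from 10 to -4 cm/s: v(11) = 10 + (-4 − 10)·(11 − 8)/(14 − 8) = 3 cm/s.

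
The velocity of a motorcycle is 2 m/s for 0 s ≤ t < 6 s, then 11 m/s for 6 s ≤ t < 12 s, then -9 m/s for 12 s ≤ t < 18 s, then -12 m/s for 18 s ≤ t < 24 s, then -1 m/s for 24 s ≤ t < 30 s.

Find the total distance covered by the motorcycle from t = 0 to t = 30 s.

Total distance travelled is ∫|v| dt — sum the magnitudes of each area piece.
0–6 s: |2| × 6 = 12 m
6–12 s: |11| × 6 = 66 m
12–18 s: |-9| × 6 = 54 m
18–24 s: |-12| × 6 = 72 m
24–30 s: |-1| × 6 = 6 m
Total distance = 210 m

210 m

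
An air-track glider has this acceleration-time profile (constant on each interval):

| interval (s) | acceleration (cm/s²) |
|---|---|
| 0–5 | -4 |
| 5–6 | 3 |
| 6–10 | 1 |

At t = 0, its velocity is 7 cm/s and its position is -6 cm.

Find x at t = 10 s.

On each constant-a segment, Δv = aΔt and Δx = v₀Δt + ½aΔt²; chain segment to segment.
0–5 s: v starts 7 cm/s; Δx = 7·5 + ½·-4·5² = -15 cm; v ends -13 cm/s.
5–6 s: v starts -13 cm/s; Δx = -13·1 + ½·3·1² = -11.5 cm; v ends -10 cm/s.
6–10 s: v starts -10 cm/s; Δx = -10·4 + ½·1·4² = -32 cm; v ends -6 cm/s.
x(10) = -6 + Σ Δx = -64.5 cm.

-64.5 cm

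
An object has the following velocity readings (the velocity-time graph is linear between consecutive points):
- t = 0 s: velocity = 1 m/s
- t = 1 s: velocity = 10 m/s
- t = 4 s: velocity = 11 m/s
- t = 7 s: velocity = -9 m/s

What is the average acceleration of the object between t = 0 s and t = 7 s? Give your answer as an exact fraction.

Average acceleration = Δv/Δt = (-9 − 1)/(7 − 0) = -10/7 m/s².

-10/7 m/s²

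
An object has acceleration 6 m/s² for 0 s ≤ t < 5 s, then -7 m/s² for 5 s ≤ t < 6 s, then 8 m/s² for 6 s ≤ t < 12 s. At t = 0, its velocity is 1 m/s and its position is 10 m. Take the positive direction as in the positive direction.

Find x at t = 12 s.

405.5 m

On each constant-a segment, Δv = aΔt and Δx = v₀Δt + ½aΔt²; chain segment to segment.
0–5 s: v starts 1 m/s; Δx = 1·5 + ½·6·5² = 80 m; v ends 31 m/s.
5–6 s: v starts 31 m/s; Δx = 31·1 + ½·-7·1² = 27.5 m; v ends 24 m/s.
6–12 s: v starts 24 m/s; Δx = 24·6 + ½·8·6² = 288 m; v ends 72 m/s.
x(12) = 10 + Σ Δx = 405.5 m.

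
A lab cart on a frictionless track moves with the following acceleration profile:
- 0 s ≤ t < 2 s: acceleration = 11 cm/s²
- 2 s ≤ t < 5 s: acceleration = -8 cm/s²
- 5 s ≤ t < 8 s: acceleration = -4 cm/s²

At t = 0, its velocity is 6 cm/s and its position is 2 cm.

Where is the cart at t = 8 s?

78 cm

On each constant-a segment, Δv = aΔt and Δx = v₀Δt + ½aΔt²; chain segment to segment.
0–2 s: v starts 6 cm/s; Δx = 6·2 + ½·11·2² = 34 cm; v ends 28 cm/s.
2–5 s: v starts 28 cm/s; Δx = 28·3 + ½·-8·3² = 48 cm; v ends 4 cm/s.
5–8 s: v starts 4 cm/s; Δx = 4·3 + ½·-4·3² = -6 cm; v ends -8 cm/s.
x(8) = 2 + Σ Δx = 78 cm.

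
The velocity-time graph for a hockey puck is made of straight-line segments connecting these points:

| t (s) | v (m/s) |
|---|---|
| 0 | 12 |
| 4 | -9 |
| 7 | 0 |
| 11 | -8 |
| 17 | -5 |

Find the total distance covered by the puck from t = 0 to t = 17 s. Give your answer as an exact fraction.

1259/14 m

Distance (not displacement) is the total path length: add the absolute areas under v-t.
0–4 s: v = 0 at t = 16/7 s; triangle areas 96/7 + 54/7 = 150/7 m
4–7 s: |½(-9 + 0)(3)| = 13.5 m
7–11 s: |½(0 + -8)(4)| = 16 m
11–17 s: |½(-8 + -5)(6)| = 39 m
Total distance = 1259/14 m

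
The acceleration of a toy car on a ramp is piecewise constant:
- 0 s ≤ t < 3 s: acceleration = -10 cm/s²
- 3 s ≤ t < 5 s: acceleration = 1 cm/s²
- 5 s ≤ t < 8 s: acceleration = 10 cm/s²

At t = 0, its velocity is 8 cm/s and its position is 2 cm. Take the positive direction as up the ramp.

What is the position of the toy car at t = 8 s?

On each constant-a segment, Δv = aΔt and Δx = v₀Δt + ½aΔt²; chain segment to segment.
0–3 s: v starts 8 cm/s; Δx = 8·3 + ½·-10·3² = -21 cm; v ends -22 cm/s.
3–5 s: v starts -22 cm/s; Δx = -22·2 + ½·1·2² = -42 cm; v ends -20 cm/s.
5–8 s: v starts -20 cm/s; Δx = -20·3 + ½·10·3² = -15 cm; v ends 10 cm/s.
x(8) = 2 + Σ Δx = -76 cm.

-76 cm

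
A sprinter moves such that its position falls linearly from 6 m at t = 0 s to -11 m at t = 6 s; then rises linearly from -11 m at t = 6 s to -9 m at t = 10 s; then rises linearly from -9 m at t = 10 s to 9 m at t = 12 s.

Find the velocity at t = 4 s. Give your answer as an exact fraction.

-17/6 m/s

Velocity is the slope of the x-t graph on 0–6 s: (-11 − 6)/(6 − 0) = -17/6 m/s.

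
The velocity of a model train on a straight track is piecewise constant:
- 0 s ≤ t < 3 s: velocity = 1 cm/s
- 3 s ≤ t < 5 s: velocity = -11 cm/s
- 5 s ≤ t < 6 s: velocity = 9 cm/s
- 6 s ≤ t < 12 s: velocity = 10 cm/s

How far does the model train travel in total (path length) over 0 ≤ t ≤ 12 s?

Total distance travelled is ∫|v| dt — sum the magnitudes of each area piece.
0–3 s: |1| × 3 = 3 cm
3–5 s: |-11| × 2 = 22 cm
5–6 s: |9| × 1 = 9 cm
6–12 s: |10| × 6 = 60 cm
Total distance = 94 cm

94 cm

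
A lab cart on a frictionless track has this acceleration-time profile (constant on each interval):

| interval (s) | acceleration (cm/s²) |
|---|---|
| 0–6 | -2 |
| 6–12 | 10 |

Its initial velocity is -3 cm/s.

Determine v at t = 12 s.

Δv equals the area under the a-t graph; then v = v₀ + Δv.
0–6 s: -2 × 6 = -12 cm/s
6–12 s: 10 × 6 = 60 cm/s
Δv = 48 cm/s, so v(12) = -3 + (48) = 45 cm/s.

45 cm/s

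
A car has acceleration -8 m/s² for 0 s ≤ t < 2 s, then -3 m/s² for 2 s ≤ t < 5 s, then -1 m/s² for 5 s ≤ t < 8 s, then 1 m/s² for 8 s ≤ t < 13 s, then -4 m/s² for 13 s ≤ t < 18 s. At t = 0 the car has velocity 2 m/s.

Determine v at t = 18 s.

-41 m/s

Δv equals the area under the a-t graph; then v = v₀ + Δv.
0–2 s: -8 × 2 = -16 m/s
2–5 s: -3 × 3 = -9 m/s
5–8 s: -1 × 3 = -3 m/s
8–13 s: 1 × 5 = 5 m/s
13–18 s: -4 × 5 = -20 m/s
Δv = -43 m/s, so v(18) = 2 + (-43) = -41 m/s.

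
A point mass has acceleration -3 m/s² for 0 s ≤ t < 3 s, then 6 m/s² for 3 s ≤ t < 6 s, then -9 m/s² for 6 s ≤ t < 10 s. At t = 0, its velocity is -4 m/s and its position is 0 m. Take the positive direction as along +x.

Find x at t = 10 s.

-89.5 m

On each constant-a segment, Δv = aΔt and Δx = v₀Δt + ½aΔt²; chain segment to segment.
0–3 s: v starts -4 m/s; Δx = -4·3 + ½·-3·3² = -25.5 m; v ends -13 m/s.
3–6 s: v starts -13 m/s; Δx = -13·3 + ½·6·3² = -12 m; v ends 5 m/s.
6–10 s: v starts 5 m/s; Δx = 5·4 + ½·-9·4² = -52 m; v ends -31 m/s.
x(10) = 0 + Σ Δx = -89.5 m.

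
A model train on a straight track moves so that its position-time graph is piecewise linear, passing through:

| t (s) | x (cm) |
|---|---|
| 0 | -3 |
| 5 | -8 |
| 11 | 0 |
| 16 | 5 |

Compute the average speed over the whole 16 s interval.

Average speed = (total path length)/(elapsed time); on a piecewise-linear x-t graph the path length is Σ|Δx|.
0–5 s: |Δx| = |-8 − -3| = 5 cm
5–11 s: |Δx| = |0 − -8| = 8 cm
11–16 s: |Δx| = |5 − 0| = 5 cm
Total path = 18 cm; average speed = 18/16 = 1.125 cm/s.

1.125 cm/s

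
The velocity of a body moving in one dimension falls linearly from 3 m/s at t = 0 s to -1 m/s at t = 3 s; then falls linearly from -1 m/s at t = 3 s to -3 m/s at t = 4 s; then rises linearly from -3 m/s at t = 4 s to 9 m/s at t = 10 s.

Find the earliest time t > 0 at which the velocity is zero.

v changes sign on 0–3 s (from 3 to -1); the graph is linear there, so v = 0 at t = 0 + (-3)·(3 − 0)/(-1 − 3) = 2.25 s.

t = 2.25 s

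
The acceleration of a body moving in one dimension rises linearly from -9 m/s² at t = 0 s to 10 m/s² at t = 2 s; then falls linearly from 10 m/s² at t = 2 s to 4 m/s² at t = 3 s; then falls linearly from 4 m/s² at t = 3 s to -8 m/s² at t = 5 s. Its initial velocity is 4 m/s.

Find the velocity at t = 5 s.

8 m/s

Δv equals the area under the a-t graph; then v = v₀ + Δv.
0–2 s: ½(-9 + 10)(2) = 1 m/s
2–3 s: ½(10 + 4)(1) = 7 m/s
3–5 s: ½(4 + -8)(2) = -4 m/s
Δv = 4 m/s, so v(5) = 4 + (4) = 8 m/s.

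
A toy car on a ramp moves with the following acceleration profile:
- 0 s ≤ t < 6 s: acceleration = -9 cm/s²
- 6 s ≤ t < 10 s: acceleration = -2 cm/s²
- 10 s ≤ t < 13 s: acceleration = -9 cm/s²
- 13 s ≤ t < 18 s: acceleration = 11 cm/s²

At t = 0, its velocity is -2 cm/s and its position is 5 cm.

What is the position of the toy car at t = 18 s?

On each constant-a segment, Δv = aΔt and Δx = v₀Δt + ½aΔt²; chain segment to segment.
0–6 s: v starts -2 cm/s; Δx = -2·6 + ½·-9·6² = -174 cm; v ends -56 cm/s.
6–10 s: v starts -56 cm/s; Δx = -56·4 + ½·-2·4² = -240 cm; v ends -64 cm/s.
10–13 s: v starts -64 cm/s; Δx = -64·3 + ½·-9·3² = -232.5 cm; v ends -91 cm/s.
13–18 s: v starts -91 cm/s; Δx = -91·5 + ½·11·5² = -317.5 cm; v ends -36 cm/s.
x(18) = 5 + Σ Δx = -959 cm.

-959 cm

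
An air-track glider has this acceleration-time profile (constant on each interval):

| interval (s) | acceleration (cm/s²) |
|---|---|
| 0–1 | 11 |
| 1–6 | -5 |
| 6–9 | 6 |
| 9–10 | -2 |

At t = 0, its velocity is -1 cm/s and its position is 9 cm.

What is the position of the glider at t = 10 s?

-15 cm

On each constant-a segment, Δv = aΔt and Δx = v₀Δt + ½aΔt²; chain segment to segment.
0–1 s: v starts -1 cm/s; Δx = -1·1 + ½·11·1² = 4.5 cm; v ends 10 cm/s.
1–6 s: v starts 10 cm/s; Δx = 10·5 + ½·-5·5² = -12.5 cm; v ends -15 cm/s.
6–9 s: v starts -15 cm/s; Δx = -15·3 + ½·6·3² = -18 cm; v ends 3 cm/s.
9–10 s: v starts 3 cm/s; Δx = 3·1 + ½·-2·1² = 2 cm; v ends 1 cm/s.
x(10) = 9 + Σ Δx = -15 cm.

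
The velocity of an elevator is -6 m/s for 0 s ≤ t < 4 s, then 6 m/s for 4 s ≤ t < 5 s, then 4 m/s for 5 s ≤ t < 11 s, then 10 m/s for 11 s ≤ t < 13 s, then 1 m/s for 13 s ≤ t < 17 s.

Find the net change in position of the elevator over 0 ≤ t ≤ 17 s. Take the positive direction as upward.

30 m

Net displacement equals the area under the velocity-time graph (areas below the axis count negative).
0–4 s: -6 × 4 = -24 m
4–5 s: 6 × 1 = 6 m
5–11 s: 4 × 6 = 24 m
11–13 s: 10 × 2 = 20 m
13–17 s: 1 × 4 = 4 m
Net displacement = 30 m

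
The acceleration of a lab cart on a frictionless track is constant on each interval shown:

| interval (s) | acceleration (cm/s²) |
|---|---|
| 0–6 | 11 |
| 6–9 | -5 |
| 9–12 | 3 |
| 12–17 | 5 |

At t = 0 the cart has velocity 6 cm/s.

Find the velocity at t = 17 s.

Δv equals the area under the a-t graph; then v = v₀ + Δv.
0–6 s: 11 × 6 = 66 cm/s
6–9 s: -5 × 3 = -15 cm/s
9–12 s: 3 × 3 = 9 cm/s
12–17 s: 5 × 5 = 25 cm/s
Δv = 85 cm/s, so v(17) = 6 + (85) = 91 cm/s.

91 cm/s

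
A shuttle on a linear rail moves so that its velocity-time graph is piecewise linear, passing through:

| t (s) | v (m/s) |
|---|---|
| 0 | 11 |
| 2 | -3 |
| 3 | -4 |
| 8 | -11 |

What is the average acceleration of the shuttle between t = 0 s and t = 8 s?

Average acceleration = Δv/Δt = (-11 − 11)/(8 − 0) = -2.75 m/s².

-2.75 m/s²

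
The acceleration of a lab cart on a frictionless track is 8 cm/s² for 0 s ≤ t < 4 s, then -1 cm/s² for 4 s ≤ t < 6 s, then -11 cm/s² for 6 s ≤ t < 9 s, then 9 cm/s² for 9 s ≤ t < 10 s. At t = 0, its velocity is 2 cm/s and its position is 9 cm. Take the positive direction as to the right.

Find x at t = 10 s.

197 cm

On each constant-a segment, Δv = aΔt and Δx = v₀Δt + ½aΔt²; chain segment to segment.
0–4 s: v starts 2 cm/s; Δx = 2·4 + ½·8·4² = 72 cm; v ends 34 cm/s.
4–6 s: v starts 34 cm/s; Δx = 34·2 + ½·-1·2² = 66 cm; v ends 32 cm/s.
6–9 s: v starts 32 cm/s; Δx = 32·3 + ½·-11·3² = 46.5 cm; v ends -1 cm/s.
9–10 s: v starts -1 cm/s; Δx = -1·1 + ½·9·1² = 3.5 cm; v ends 8 cm/s.
x(10) = 9 + Σ Δx = 197 cm.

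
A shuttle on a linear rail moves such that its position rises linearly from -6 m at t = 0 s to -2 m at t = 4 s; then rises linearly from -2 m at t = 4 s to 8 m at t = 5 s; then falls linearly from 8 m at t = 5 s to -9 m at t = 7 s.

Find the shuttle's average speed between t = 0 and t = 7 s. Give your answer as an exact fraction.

Average speed = (total path length)/(elapsed time); on a piecewise-linear x-t graph the path length is Σ|Δx|.
0–4 s: |Δx| = |-2 − -6| = 4 m
4–5 s: |Δx| = |8 − -2| = 10 m
5–7 s: |Δx| = |-9 − 8| = 17 m
Total path = 31 m; average speed = 31/7 = 31/7 m/s.

31/7 m/s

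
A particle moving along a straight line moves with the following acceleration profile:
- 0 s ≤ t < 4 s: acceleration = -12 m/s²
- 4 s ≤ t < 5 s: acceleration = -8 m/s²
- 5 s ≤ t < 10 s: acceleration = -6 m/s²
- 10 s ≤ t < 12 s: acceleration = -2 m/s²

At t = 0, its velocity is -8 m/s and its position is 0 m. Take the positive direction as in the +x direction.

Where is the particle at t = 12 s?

On each constant-a segment, Δv = aΔt and Δx = v₀Δt + ½aΔt²; chain segment to segment.
0–4 s: v starts -8 m/s; Δx = -8·4 + ½·-12·4² = -128 m; v ends -56 m/s.
4–5 s: v starts -56 m/s; Δx = -56·1 + ½·-8·1² = -60 m; v ends -64 m/s.
5–10 s: v starts -64 m/s; Δx = -64·5 + ½·-6·5² = -395 m; v ends -94 m/s.
10–12 s: v starts -94 m/s; Δx = -94·2 + ½·-2·2² = -192 m; v ends -98 m/s.
x(12) = 0 + Σ Δx = -775 m.

-775 m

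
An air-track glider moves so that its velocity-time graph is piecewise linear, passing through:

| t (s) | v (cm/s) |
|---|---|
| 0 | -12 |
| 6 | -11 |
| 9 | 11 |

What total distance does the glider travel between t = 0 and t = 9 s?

Distance (not displacement) is the total path length: add the absolute areas under v-t.
0–6 s: |½(-12 + -11)(6)| = 69 cm
6–9 s: v = 0 at t = 7.5 s; triangle areas 8.25 + 8.25 = 16.5 cm
Total distance = 85.5 cm

85.5 cm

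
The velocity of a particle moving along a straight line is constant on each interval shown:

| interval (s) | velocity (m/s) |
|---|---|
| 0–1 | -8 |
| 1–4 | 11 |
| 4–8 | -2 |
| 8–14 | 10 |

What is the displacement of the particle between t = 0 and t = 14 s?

Net displacement equals the area under the velocity-time graph (areas below the axis count negative).
0–1 s: -8 × 1 = -8 m
1–4 s: 11 × 3 = 33 m
4–8 s: -2 × 4 = -8 m
8–14 s: 10 × 6 = 60 m
Net displacement = 77 m

77 m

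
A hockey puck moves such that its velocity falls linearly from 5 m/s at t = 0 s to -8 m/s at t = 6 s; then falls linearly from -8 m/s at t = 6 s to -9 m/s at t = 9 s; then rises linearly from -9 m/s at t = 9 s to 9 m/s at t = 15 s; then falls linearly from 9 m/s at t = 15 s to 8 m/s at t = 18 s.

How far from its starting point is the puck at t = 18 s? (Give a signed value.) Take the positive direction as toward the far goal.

-9 m

Displacement is the signed area under the v-t curve.
0–6 s: ½(5 + -8)(6) = -9 m
6–9 s: ½(-8 + -9)(3) = -25.5 m
9–15 s: ½(-9 + 9)(6) = 0 m
15–18 s: ½(9 + 8)(3) = 25.5 m
Net displacement = -9 m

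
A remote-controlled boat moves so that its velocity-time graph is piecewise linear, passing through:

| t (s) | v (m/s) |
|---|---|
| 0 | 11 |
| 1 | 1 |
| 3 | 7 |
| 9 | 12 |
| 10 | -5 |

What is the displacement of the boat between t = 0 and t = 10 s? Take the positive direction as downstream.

74.5 m

Displacement is the signed area under the v-t curve.
0–1 s: ½(11 + 1)(1) = 6 m
1–3 s: ½(1 + 7)(2) = 8 m
3–9 s: ½(7 + 12)(6) = 57 m
9–10 s: ½(12 + -5)(1) = 3.5 m
Net displacement = 74.5 m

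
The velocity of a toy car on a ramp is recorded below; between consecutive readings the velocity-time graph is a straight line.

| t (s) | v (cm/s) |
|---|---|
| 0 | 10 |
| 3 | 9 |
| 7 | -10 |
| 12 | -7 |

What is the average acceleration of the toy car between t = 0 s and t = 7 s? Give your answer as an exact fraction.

-20/7 cm/s²

Average acceleration = Δv/Δt = (-10 − 10)/(7 − 0) = -20/7 cm/s².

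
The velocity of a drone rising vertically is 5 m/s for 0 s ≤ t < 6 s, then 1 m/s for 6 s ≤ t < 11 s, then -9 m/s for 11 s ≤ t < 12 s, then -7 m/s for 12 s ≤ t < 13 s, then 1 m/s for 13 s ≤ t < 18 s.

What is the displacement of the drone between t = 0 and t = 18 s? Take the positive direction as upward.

Displacement is the signed area under the v-t curve.
0–6 s: 5 × 6 = 30 m
6–11 s: 1 × 5 = 5 m
11–12 s: -9 × 1 = -9 m
12–13 s: -7 × 1 = -7 m
13–18 s: 1 × 5 = 5 m
Net displacement = 24 m

24 m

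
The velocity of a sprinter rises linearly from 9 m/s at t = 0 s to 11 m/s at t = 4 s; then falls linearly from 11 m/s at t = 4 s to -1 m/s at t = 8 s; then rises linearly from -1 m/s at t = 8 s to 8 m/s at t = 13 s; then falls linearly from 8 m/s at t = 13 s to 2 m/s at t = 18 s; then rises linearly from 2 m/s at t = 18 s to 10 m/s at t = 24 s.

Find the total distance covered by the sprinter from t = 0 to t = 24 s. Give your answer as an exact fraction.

2509/18 m

Total distance travelled is ∫|v| dt — sum the magnitudes of each area piece.
0–4 s: |½(9 + 11)(4)| = 40 m
4–8 s: v = 0 at t = 23/3 s; triangle areas 121/6 + 1/6 = 61/3 m
8–13 s: v = 0 at t = 77/9 s; triangle areas 5/18 + 160/9 = 325/18 m
13–18 s: |½(8 + 2)(5)| = 25 m
18–24 s: |½(2 + 10)(6)| = 36 m
Total distance = 2509/18 m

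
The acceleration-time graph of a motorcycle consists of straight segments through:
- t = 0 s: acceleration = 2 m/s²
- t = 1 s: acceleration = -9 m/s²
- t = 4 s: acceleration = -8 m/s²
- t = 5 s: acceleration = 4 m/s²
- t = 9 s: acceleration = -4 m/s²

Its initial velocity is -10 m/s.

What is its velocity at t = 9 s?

-41 m/s

Δv equals the area under the a-t graph; then v = v₀ + Δv.
0–1 s: ½(2 + -9)(1) = -3.5 m/s
1–4 s: ½(-9 + -8)(3) = -25.5 m/s
4–5 s: ½(-8 + 4)(1) = -2 m/s
5–9 s: ½(4 + -4)(4) = 0 m/s
Δv = -31 m/s, so v(9) = -10 + (-31) = -41 m/s.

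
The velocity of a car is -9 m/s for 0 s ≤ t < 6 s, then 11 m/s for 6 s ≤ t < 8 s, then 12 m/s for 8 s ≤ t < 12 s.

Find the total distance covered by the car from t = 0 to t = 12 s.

Total distance travelled is ∫|v| dt — sum the magnitudes of each area piece.
0–6 s: |-9| × 6 = 54 m
6–8 s: |11| × 2 = 22 m
8–12 s: |12| × 4 = 48 m
Total distance = 124 m

124 m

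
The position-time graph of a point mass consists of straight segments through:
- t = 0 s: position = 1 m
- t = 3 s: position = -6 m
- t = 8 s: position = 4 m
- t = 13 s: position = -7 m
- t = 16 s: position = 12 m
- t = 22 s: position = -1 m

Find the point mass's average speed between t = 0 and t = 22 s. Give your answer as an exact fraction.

Average speed = (total path length)/(elapsed time); on a piecewise-linear x-t graph the path length is Σ|Δx|.
0–3 s: |Δx| = |-6 − 1| = 7 m
3–8 s: |Δx| = |4 − -6| = 10 m
8–13 s: |Δx| = |-7 − 4| = 11 m
13–16 s: |Δx| = |12 − -7| = 19 m
16–22 s: |Δx| = |-1 − 12| = 13 m
Total path = 60 m; average speed = 60/22 = 30/11 m/s.

30/11 m/s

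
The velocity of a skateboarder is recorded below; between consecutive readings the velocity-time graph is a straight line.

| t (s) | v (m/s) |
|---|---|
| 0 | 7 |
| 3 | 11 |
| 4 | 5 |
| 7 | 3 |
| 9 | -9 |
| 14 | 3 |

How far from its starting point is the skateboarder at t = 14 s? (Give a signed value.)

Displacement is the signed area under the v-t curve.
0–3 s: ½(7 + 11)(3) = 27 m
3–4 s: ½(11 + 5)(1) = 8 m
4–7 s: ½(5 + 3)(3) = 12 m
7–9 s: ½(3 + -9)(2) = -6 m
9–14 s: ½(-9 + 3)(5) = -15 m
Net displacement = 26 m

26 m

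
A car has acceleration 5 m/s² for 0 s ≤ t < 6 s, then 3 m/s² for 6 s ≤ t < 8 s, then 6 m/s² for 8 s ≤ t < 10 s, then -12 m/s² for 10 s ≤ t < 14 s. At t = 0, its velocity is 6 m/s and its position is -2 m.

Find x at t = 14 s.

418 m

On each constant-a segment, Δv = aΔt and Δx = v₀Δt + ½aΔt²; chain segment to segment.
0–6 s: v starts 6 m/s; Δx = 6·6 + ½·5·6² = 126 m; v ends 36 m/s.
6–8 s: v starts 36 m/s; Δx = 36·2 + ½·3·2² = 78 m; v ends 42 m/s.
8–10 s: v starts 42 m/s; Δx = 42·2 + ½·6·2² = 96 m; v ends 54 m/s.
10–14 s: v starts 54 m/s; Δx = 54·4 + ½·-12·4² = 120 m; v ends 6 m/s.
x(14) = -2 + Σ Δx = 418 m.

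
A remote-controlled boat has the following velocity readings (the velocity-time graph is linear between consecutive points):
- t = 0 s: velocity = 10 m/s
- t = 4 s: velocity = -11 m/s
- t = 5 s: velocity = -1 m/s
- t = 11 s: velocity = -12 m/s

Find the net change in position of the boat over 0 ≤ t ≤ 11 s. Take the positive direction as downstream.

Net displacement equals the area under the velocity-time graph (areas below the axis count negative).
0–4 s: ½(10 + -11)(4) = -2 m
4–5 s: ½(-11 + -1)(1) = -6 m
5–11 s: ½(-1 + -12)(6) = -39 m
Net displacement = -47 m

-47 m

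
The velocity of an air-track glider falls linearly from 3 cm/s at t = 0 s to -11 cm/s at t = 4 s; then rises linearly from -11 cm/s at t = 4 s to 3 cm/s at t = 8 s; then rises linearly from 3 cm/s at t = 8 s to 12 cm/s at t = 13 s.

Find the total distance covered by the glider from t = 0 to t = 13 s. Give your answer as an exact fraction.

1045/14 cm

Distance (not displacement) is the total path length: add the absolute areas under v-t.
0–4 s: v = 0 at t = 6/7 s; triangle areas 9/7 + 121/7 = 130/7 cm
4–8 s: v = 0 at t = 50/7 s; triangle areas 121/7 + 9/7 = 130/7 cm
8–13 s: |½(3 + 12)(5)| = 37.5 cm
Total distance = 1045/14 cm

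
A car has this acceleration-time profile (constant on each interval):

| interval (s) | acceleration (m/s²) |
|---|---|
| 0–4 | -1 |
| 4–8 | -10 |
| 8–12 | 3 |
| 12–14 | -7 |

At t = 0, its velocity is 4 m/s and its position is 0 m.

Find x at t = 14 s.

On each constant-a segment, Δv = aΔt and Δx = v₀Δt + ½aΔt²; chain segment to segment.
0–4 s: v starts 4 m/s; Δx = 4·4 + ½·-1·4² = 8 m; v ends 0 m/s.
4–8 s: v starts 0 m/s; Δx = 0·4 + ½·-10·4² = -80 m; v ends -40 m/s.
8–12 s: v starts -40 m/s; Δx = -40·4 + ½·3·4² = -136 m; v ends -28 m/s.
12–14 s: v starts -28 m/s; Δx = -28·2 + ½·-7·2² = -70 m; v ends -42 m/s.
x(14) = 0 + Σ Δx = -278 m.

-278 m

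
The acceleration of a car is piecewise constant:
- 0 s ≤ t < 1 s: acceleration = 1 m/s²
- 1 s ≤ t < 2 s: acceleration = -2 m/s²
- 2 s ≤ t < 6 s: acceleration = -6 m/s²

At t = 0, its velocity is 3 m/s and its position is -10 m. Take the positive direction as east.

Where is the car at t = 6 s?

-43.5 m

On each constant-a segment, Δv = aΔt and Δx = v₀Δt + ½aΔt²; chain segment to segment.
0–1 s: v starts 3 m/s; Δx = 3·1 + ½·1·1² = 3.5 m; v ends 4 m/s.
1–2 s: v starts 4 m/s; Δx = 4·1 + ½·-2·1² = 3 m; v ends 2 m/s.
2–6 s: v starts 2 m/s; Δx = 2·4 + ½·-6·4² = -40 m; v ends -22 m/s.
x(6) = -10 + Σ Δx = -43.5 m.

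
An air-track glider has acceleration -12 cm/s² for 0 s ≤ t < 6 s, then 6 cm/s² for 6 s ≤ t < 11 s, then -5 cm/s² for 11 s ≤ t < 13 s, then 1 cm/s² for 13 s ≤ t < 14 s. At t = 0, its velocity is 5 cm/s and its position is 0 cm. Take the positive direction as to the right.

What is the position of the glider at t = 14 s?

-576.5 cm

On each constant-a segment, Δv = aΔt and Δx = v₀Δt + ½aΔt²; chain segment to segment.
0–6 s: v starts 5 cm/s; Δx = 5·6 + ½·-12·6² = -186 cm; v ends -67 cm/s.
6–11 s: v starts -67 cm/s; Δx = -67·5 + ½·6·5² = -260 cm; v ends -37 cm/s.
11–13 s: v starts -37 cm/s; Δx = -37·2 + ½·-5·2² = -84 cm; v ends -47 cm/s.
13–14 s: v starts -47 cm/s; Δx = -47·1 + ½·1·1² = -46.5 cm; v ends -46 cm/s.
x(14) = 0 + Σ Δx = -576.5 cm.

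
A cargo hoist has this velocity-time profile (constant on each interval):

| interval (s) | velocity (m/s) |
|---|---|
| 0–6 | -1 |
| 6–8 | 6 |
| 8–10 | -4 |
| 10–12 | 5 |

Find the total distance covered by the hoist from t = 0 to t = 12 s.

36 m

Distance (not displacement) is the total path length: add the absolute areas under v-t.
0–6 s: |-1| × 6 = 6 m
6–8 s: |6| × 2 = 12 m
8–10 s: |-4| × 2 = 8 m
10–12 s: |5| × 2 = 10 m
Total distance = 36 m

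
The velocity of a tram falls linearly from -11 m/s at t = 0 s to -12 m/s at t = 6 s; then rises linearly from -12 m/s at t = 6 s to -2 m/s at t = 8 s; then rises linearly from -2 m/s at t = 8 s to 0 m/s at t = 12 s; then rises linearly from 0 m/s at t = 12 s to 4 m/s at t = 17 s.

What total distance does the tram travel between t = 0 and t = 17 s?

97 m

Distance (not displacement) is the total path length: add the absolute areas under v-t.
0–6 s: |½(-11 + -12)(6)| = 69 m
6–8 s: |½(-12 + -2)(2)| = 14 m
8–12 s: |½(-2 + 0)(4)| = 4 m
12–17 s: |½(0 + 4)(5)| = 10 m
Total distance = 97 m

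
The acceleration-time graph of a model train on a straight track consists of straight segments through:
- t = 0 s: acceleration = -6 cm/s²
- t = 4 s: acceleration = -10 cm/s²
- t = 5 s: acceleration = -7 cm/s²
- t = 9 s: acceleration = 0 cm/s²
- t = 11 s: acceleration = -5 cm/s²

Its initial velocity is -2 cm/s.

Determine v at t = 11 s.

Δv equals the area under the a-t graph; then v = v₀ + Δv.
0–4 s: ½(-6 + -10)(4) = -32 cm/s
4–5 s: ½(-10 + -7)(1) = -8.5 cm/s
5–9 s: ½(-7 + 0)(4) = -14 cm/s
9–11 s: ½(0 + -5)(2) = -5 cm/s
Δv = -59.5 cm/s, so v(11) = -2 + (-59.5) = -61.5 cm/s.

-61.5 cm/s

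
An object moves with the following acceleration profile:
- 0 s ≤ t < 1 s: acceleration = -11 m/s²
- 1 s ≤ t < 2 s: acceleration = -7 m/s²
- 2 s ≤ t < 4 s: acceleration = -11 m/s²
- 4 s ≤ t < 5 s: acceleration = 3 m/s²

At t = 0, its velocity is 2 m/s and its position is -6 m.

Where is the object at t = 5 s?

On each constant-a segment, Δv = aΔt and Δx = v₀Δt + ½aΔt²; chain segment to segment.
0–1 s: v starts 2 m/s; Δx = 2·1 + ½·-11·1² = -3.5 m; v ends -9 m/s.
1–2 s: v starts -9 m/s; Δx = -9·1 + ½·-7·1² = -12.5 m; v ends -16 m/s.
2–4 s: v starts -16 m/s; Δx = -16·2 + ½·-11·2² = -54 m; v ends -38 m/s.
4–5 s: v starts -38 m/s; Δx = -38·1 + ½·3·1² = -36.5 m; v ends -35 m/s.
x(5) = -6 + Σ Δx = -112.5 m.

-112.5 m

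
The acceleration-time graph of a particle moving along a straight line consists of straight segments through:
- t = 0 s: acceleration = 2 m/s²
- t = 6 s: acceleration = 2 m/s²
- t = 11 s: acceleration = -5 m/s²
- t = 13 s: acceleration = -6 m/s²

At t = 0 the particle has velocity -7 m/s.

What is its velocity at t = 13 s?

-13.5 m/s

Δv equals the area under the a-t graph; then v = v₀ + Δv.
0–6 s: 2 × 6 = 12 m/s
6–11 s: ½(2 + -5)(5) = -7.5 m/s
11–13 s: ½(-5 + -6)(2) = -11 m/s
Δv = -6.5 m/s, so v(13) = -7 + (-6.5) = -13.5 m/s.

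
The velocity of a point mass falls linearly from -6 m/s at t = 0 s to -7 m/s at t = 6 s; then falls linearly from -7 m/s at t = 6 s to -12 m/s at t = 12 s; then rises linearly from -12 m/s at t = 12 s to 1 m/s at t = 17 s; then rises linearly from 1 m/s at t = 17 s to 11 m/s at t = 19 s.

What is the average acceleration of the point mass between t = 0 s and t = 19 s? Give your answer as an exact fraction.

17/19 m/s²

Average acceleration = Δv/Δt = (11 − -6)/(19 − 0) = 17/19 m/s².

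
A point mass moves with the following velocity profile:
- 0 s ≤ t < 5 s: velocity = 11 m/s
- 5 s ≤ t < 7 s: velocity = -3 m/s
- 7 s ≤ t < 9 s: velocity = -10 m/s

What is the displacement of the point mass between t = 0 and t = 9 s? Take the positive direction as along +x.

Net displacement equals the area under the velocity-time graph (areas below the axis count negative).
0–5 s: 11 × 5 = 55 m
5–7 s: -3 × 2 = -6 m
7–9 s: -10 × 2 = -20 m
Net displacement = 29 m

29 m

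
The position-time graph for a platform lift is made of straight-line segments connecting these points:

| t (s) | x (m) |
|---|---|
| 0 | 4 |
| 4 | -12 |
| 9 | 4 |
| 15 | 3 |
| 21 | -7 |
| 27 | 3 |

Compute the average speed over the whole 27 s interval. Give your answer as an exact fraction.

53/27 m/s

Average speed = (total path length)/(elapsed time); on a piecewise-linear x-t graph the path length is Σ|Δx|.
0–4 s: |Δx| = |-12 − 4| = 16 m
4–9 s: |Δx| = |4 − -12| = 16 m
9–15 s: |Δx| = |3 − 4| = 1 m
15–21 s: |Δx| = |-7 − 3| = 10 m
21–27 s: |Δx| = |3 − -7| = 10 m
Total path = 53 m; average speed = 53/27 = 53/27 m/s.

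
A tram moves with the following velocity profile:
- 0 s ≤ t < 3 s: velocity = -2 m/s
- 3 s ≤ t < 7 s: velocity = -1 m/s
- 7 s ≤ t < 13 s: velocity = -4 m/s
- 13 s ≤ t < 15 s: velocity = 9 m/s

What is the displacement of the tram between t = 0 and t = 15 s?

-16 m

Displacement is the signed area under the v-t curve.
0–3 s: -2 × 3 = -6 m
3–7 s: -1 × 4 = -4 m
7–13 s: -4 × 6 = -24 m
13–15 s: 9 × 2 = 18 m
Net displacement = -16 m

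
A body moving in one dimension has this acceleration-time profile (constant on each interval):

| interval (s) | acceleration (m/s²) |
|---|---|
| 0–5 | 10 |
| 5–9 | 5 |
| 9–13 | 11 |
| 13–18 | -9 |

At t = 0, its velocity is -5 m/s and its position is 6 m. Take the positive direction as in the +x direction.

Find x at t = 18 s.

On each constant-a segment, Δv = aΔt and Δx = v₀Δt + ½aΔt²; chain segment to segment.
0–5 s: v starts -5 m/s; Δx = -5·5 + ½·10·5² = 100 m; v ends 45 m/s.
5–9 s: v starts 45 m/s; Δx = 45·4 + ½·5·4² = 220 m; v ends 65 m/s.
9–13 s: v starts 65 m/s; Δx = 65·4 + ½·11·4² = 348 m; v ends 109 m/s.
13–18 s: v starts 109 m/s; Δx = 109·5 + ½·-9·5² = 432.5 m; v ends 64 m/s.
x(18) = 6 + Σ Δx = 1106.5 m.

1106.5 m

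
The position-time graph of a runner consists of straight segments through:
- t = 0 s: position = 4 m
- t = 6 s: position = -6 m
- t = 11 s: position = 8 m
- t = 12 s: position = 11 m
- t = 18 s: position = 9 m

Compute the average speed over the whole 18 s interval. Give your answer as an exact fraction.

29/18 m/s

Average speed = (total path length)/(elapsed time); on a piecewise-linear x-t graph the path length is Σ|Δx|.
0–6 s: |Δx| = |-6 − 4| = 10 m
6–11 s: |Δx| = |8 − -6| = 14 m
11–12 s: |Δx| = |11 − 8| = 3 m
12–18 s: |Δx| = |9 − 11| = 2 m
Total path = 29 m; average speed = 29/18 = 29/18 m/s.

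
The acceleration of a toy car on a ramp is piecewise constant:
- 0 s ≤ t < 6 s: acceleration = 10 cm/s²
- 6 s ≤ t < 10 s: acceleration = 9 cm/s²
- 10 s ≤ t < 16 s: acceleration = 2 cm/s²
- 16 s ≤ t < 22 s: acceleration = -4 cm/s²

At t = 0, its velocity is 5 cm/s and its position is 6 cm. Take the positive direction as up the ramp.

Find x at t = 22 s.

On each constant-a segment, Δv = aΔt and Δx = v₀Δt + ½aΔt²; chain segment to segment.
0–6 s: v starts 5 cm/s; Δx = 5·6 + ½·10·6² = 210 cm; v ends 65 cm/s.
6–10 s: v starts 65 cm/s; Δx = 65·4 + ½·9·4² = 332 cm; v ends 101 cm/s.
10–16 s: v starts 101 cm/s; Δx = 101·6 + ½·2·6² = 642 cm; v ends 113 cm/s.
16–22 s: v starts 113 cm/s; Δx = 113·6 + ½·-4·6² = 606 cm; v ends 89 cm/s.
x(22) = 6 + Σ Δx = 1796 cm.

1796 cm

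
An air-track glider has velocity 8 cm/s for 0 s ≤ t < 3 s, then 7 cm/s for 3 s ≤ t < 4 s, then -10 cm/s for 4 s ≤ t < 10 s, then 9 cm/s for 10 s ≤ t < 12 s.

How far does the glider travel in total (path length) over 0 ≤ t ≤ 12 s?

Total distance travelled is ∫|v| dt — sum the magnitudes of each area piece.
0–3 s: |8| × 3 = 24 cm
3–4 s: |7| × 1 = 7 cm
4–10 s: |-10| × 6 = 60 cm
10–12 s: |9| × 2 = 18 cm
Total distance = 109 cm

109 cm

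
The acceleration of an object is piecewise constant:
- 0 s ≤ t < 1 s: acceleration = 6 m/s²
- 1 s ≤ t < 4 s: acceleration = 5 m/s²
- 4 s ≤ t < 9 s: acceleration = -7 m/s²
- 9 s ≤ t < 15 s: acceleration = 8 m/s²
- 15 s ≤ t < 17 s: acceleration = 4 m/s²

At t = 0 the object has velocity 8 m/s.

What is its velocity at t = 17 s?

50 m/s

Δv equals the area under the a-t graph; then v = v₀ + Δv.
0–1 s: 6 × 1 = 6 m/s
1–4 s: 5 × 3 = 15 m/s
4–9 s: -7 × 5 = -35 m/s
9–15 s: 8 × 6 = 48 m/s
15–17 s: 4 × 2 = 8 m/s
Δv = 42 m/s, so v(17) = 8 + (42) = 50 m/s.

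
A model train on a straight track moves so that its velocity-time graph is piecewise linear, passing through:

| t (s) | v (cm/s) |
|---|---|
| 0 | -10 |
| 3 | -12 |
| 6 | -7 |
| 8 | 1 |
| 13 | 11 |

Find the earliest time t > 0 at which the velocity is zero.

v changes sign on 6–8 s (from -7 to 1); the graph is linear there, so v = 0 at t = 6 + (7)·(8 − 6)/(1 − -7) = 7.75 s.

t = 7.75 s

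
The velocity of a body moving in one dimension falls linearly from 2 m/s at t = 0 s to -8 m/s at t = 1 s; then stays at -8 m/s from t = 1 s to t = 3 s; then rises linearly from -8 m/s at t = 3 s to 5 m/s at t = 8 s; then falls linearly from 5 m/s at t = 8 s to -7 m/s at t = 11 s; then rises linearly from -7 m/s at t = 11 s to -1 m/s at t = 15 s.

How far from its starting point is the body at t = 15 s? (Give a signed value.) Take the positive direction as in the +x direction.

-45.5 m

Displacement is the signed area under the v-t curve.
0–1 s: ½(2 + -8)(1) = -3 m
1–3 s: -8 × 2 = -16 m
3–8 s: ½(-8 + 5)(5) = -7.5 m
8–11 s: ½(5 + -7)(3) = -3 m
11–15 s: ½(-7 + -1)(4) = -16 m
Net displacement = -45.5 m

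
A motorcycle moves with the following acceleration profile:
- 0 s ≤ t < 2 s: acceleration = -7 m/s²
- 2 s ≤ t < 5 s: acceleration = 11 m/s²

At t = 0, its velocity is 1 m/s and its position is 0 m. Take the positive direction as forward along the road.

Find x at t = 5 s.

On each constant-a segment, Δv = aΔt and Δx = v₀Δt + ½aΔt²; chain segment to segment.
0–2 s: v starts 1 m/s; Δx = 1·2 + ½·-7·2² = -12 m; v ends -13 m/s.
2–5 s: v starts -13 m/s; Δx = -13·3 + ½·11·3² = 10.5 m; v ends 20 m/s.
x(5) = 0 + Σ Δx = -1.5 m.

-1.5 m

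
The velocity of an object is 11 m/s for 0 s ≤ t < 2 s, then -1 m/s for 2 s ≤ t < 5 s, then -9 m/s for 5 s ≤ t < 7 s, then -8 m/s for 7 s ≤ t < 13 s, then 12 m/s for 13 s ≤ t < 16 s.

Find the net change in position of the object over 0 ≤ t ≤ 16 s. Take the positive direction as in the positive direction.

-11 m

Net displacement equals the area under the velocity-time graph (areas below the axis count negative).
0–2 s: 11 × 2 = 22 m
2–5 s: -1 × 3 = -3 m
5–7 s: -9 × 2 = -18 m
7–13 s: -8 × 6 = -48 m
13–16 s: 12 × 3 = 36 m
Net displacement = -11 m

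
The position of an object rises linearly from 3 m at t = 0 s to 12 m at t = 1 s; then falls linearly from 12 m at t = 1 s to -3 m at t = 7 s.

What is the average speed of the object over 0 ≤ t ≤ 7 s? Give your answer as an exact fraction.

24/7 m/s

Average speed = (total path length)/(elapsed time); on a piecewise-linear x-t graph the path length is Σ|Δx|.
0–1 s: |Δx| = |12 − 3| = 9 m
1–7 s: |Δx| = |-3 − 12| = 15 m
Total path = 24 m; average speed = 24/7 = 24/7 m/s.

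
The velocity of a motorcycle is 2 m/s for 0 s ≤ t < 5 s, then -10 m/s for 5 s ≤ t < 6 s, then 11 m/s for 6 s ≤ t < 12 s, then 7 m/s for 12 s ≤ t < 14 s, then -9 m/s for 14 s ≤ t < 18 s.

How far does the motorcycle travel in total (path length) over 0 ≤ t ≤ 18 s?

Distance (not displacement) is the total path length: add the absolute areas under v-t.
0–5 s: |2| × 5 = 10 m
5–6 s: |-10| × 1 = 10 m
6–12 s: |11| × 6 = 66 m
12–14 s: |7| × 2 = 14 m
14–18 s: |-9| × 4 = 36 m
Total distance = 136 m

136 m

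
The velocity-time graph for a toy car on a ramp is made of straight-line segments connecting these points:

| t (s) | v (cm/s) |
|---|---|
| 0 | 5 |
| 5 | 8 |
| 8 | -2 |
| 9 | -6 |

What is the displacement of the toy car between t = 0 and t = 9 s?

Displacement is the signed area under the v-t curve.
0–5 s: ½(5 + 8)(5) = 32.5 cm
5–8 s: ½(8 + -2)(3) = 9 cm
8–9 s: ½(-2 + -6)(1) = -4 cm
Net displacement = 37.5 cm

37.5 cm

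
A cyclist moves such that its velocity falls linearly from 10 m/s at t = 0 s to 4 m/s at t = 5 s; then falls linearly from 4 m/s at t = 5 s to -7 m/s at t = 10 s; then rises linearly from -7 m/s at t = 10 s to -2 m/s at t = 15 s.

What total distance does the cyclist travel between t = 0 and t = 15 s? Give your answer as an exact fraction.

Total distance travelled is ∫|v| dt — sum the magnitudes of each area piece.
0–5 s: |½(10 + 4)(5)| = 35 m
5–10 s: v = 0 at t = 75/11 s; triangle areas 40/11 + 245/22 = 325/22 m
10–15 s: |½(-7 + -2)(5)| = 22.5 m
Total distance = 795/11 m

795/11 m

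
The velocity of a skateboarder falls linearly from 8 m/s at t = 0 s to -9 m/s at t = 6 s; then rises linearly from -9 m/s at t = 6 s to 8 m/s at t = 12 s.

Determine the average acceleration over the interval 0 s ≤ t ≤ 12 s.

Average acceleration = Δv/Δt = (8 − 8)/(12 − 0) = 0 m/s².

0 m/s²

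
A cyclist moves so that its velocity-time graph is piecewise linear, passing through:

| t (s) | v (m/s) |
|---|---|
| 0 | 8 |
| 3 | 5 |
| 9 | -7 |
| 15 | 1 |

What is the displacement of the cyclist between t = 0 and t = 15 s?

-4.5 m

Net displacement equals the area under the velocity-time graph (areas below the axis count negative).
0–3 s: ½(8 + 5)(3) = 19.5 m
3–9 s: ½(5 + -7)(6) = -6 m
9–15 s: ½(-7 + 1)(6) = -18 m
Net displacement = -4.5 m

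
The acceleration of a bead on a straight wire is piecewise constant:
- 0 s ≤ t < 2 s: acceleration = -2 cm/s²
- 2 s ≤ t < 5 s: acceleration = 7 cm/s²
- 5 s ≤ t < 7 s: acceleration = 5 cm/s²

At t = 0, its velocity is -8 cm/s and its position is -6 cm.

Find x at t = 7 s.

On each constant-a segment, Δv = aΔt and Δx = v₀Δt + ½aΔt²; chain segment to segment.
0–2 s: v starts -8 cm/s; Δx = -8·2 + ½·-2·2² = -20 cm; v ends -12 cm/s.
2–5 s: v starts -12 cm/s; Δx = -12·3 + ½·7·3² = -4.5 cm; v ends 9 cm/s.
5–7 s: v starts 9 cm/s; Δx = 9·2 + ½·5·2² = 28 cm; v ends 19 cm/s.
x(7) = -6 + Σ Δx = -2.5 cm.

-2.5 cm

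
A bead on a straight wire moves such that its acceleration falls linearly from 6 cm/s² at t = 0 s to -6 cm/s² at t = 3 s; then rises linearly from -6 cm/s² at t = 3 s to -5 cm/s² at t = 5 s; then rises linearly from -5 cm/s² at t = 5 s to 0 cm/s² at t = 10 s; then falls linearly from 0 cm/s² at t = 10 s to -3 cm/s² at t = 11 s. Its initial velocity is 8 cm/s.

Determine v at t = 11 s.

Δv equals the area under the a-t graph; then v = v₀ + Δv.
0–3 s: ½(6 + -6)(3) = 0 cm/s
3–5 s: ½(-6 + -5)(2) = -11 cm/s
5–10 s: ½(-5 + 0)(5) = -12.5 cm/s
10–11 s: ½(0 + -3)(1) = -1.5 cm/s
Δv = -25 cm/s, so v(11) = 8 + (-25) = -17 cm/s.

-17 cm/s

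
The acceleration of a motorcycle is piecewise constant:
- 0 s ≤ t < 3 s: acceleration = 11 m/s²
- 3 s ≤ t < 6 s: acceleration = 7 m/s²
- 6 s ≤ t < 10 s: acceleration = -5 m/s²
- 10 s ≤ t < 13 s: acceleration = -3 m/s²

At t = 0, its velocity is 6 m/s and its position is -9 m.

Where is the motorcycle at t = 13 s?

On each constant-a segment, Δv = aΔt and Δx = v₀Δt + ½aΔt²; chain segment to segment.
0–3 s: v starts 6 m/s; Δx = 6·3 + ½·11·3² = 67.5 m; v ends 39 m/s.
3–6 s: v starts 39 m/s; Δx = 39·3 + ½·7·3² = 148.5 m; v ends 60 m/s.
6–10 s: v starts 60 m/s; Δx = 60·4 + ½·-5·4² = 200 m; v ends 40 m/s.
10–13 s: v starts 40 m/s; Δx = 40·3 + ½·-3·3² = 106.5 m; v ends 31 m/s.
x(13) = -9 + Σ Δx = 513.5 m.

513.5 m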